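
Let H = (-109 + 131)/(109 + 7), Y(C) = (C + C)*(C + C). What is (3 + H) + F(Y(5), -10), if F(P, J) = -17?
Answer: -801/58 ≈ -13.810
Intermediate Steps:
Y(C) = 4*C**2 (Y(C) = (2*C)*(2*C) = 4*C**2)
H = 11/58 (H = 22/116 = 22*(1/116) = 11/58 ≈ 0.18966)
(3 + H) + F(Y(5), -10) = (3 + 11/58) - 17 = 185/58 - 17 = -801/58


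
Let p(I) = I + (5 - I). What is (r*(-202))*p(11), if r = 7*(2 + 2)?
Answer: -28280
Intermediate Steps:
p(I) = 5
r = 28 (r = 7*4 = 28)
(r*(-202))*p(11) = (28*(-202))*5 = -5656*5 = -28280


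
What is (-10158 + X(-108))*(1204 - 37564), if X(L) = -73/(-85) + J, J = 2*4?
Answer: 6273387144/17 ≈ 3.6902e+8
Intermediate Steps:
J = 8
X(L) = 753/85 (X(L) = -73/(-85) + 8 = -73*(-1/85) + 8 = 73/85 + 8 = 753/85)
(-10158 + X(-108))*(1204 - 37564) = (-10158 + 753/85)*(1204 - 37564) = -862677/85*(-36360) = 6273387144/17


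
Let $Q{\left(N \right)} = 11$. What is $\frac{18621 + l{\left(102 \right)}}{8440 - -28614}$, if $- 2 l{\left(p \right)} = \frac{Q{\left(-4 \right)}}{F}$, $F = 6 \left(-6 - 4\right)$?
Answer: $\frac{2234531}{4446480} \approx 0.50254$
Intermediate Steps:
$F = -60$ ($F = 6 \left(-10\right) = -60$)
$l{\left(p \right)} = \frac{11}{120}$ ($l{\left(p \right)} = - \frac{11 \frac{1}{-60}}{2} = - \frac{11 \left(- \frac{1}{60}\right)}{2} = \left(- \frac{1}{2}\right) \left(- \frac{11}{60}\right) = \frac{11}{120}$)
$\frac{18621 + l{\left(102 \right)}}{8440 - -28614} = \frac{18621 + \frac{11}{120}}{8440 - -28614} = \frac{2234531}{120 \left(8440 + 28614\right)} = \frac{2234531}{120 \cdot 37054} = \frac{2234531}{120} \cdot \frac{1}{37054} = \frac{2234531}{4446480}$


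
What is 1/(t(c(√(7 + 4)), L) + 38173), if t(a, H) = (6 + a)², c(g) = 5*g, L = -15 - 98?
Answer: 1069/41138296 - 5*√11/123414888 ≈ 2.5851e-5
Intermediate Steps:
L = -113
1/(t(c(√(7 + 4)), L) + 38173) = 1/((6 + 5*√(7 + 4))² + 38173) = 1/((6 + 5*√11)² + 38173) = 1/(38173 + (6 + 5*√11)²)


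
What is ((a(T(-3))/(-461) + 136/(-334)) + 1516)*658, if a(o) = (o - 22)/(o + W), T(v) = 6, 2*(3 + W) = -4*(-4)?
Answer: 844538430848/846857 ≈ 9.9726e+5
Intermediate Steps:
W = 5 (W = -3 + (-4*(-4))/2 = -3 + (½)*16 = -3 + 8 = 5)
a(o) = (-22 + o)/(5 + o) (a(o) = (o - 22)/(o + 5) = (-22 + o)/(5 + o))
((a(T(-3))/(-461) + 136/(-334)) + 1516)*658 = ((((-22 + 6)/(5 + 6))/(-461) + 136/(-334)) + 1516)*658 = (((-16/11)*(-1/461) + 136*(-1/334)) + 1516)*658 = ((((1/11)*(-16))*(-1/461) - 68/167) + 1516)*658 = ((-16/11*(-1/461) - 68/167) + 1516)*658 = ((16/5071 - 68/167) + 1516)*658 = (-342156/846857 + 1516)*658 = (1283493056/846857)*658 = 844538430848/846857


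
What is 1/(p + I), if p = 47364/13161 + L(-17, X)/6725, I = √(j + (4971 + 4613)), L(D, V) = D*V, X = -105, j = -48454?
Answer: 134537754624785/1353820809766734111 - 452609004447925*I*√230/1353820809766734111 ≈ 9.9376e-5 - 0.0050702*I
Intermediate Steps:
I = 13*I*√230 (I = √(-48454 + (4971 + 4613)) = √(-48454 + 9584) = √(-38870) = 13*I*√230 ≈ 197.15*I)
p = 22801019/5900515 (p = 47364/13161 - 17*(-105)/6725 = 47364*(1/13161) + 1785*(1/6725) = 15788/4387 + 357/1345 = 22801019/5900515 ≈ 3.8642)
1/(p + I) = 1/(22801019/5900515 + 13*I*√230)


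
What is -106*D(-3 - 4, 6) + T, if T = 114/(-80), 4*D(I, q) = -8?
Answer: 8423/40 ≈ 210.57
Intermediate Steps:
D(I, q) = -2 (D(I, q) = (¼)*(-8) = -2)
T = -57/40 (T = 114*(-1/80) = -57/40 ≈ -1.4250)
-106*D(-3 - 4, 6) + T = -106*(-2) - 57/40 = 212 - 57/40 = 8423/40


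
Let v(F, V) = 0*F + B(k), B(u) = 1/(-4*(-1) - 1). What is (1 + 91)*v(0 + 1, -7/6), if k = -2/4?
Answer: 92/3 ≈ 30.667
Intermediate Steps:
k = -½ (k = -2*¼ = -½ ≈ -0.50000)
B(u) = ⅓ (B(u) = 1/(4 - 1) = 1/3 = ⅓)
v(F, V) = ⅓ (v(F, V) = 0*F + ⅓ = 0 + ⅓ = ⅓)
(1 + 91)*v(0 + 1, -7/6) = (1 + 91)*(⅓) = 92*(⅓) = 92/3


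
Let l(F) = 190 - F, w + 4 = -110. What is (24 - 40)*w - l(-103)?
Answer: 1531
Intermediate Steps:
w = -114 (w = -4 - 110 = -114)
(24 - 40)*w - l(-103) = (24 - 40)*(-114) - (190 - 1*(-103)) = -16*(-114) - (190 + 103) = 1824 - 1*293 = 1824 - 293 = 1531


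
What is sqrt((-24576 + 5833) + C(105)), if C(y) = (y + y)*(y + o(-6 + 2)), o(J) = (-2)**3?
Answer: sqrt(1627) ≈ 40.336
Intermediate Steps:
o(J) = -8
C(y) = 2*y*(-8 + y) (C(y) = (y + y)*(y - 8) = (2*y)*(-8 + y) = 2*y*(-8 + y))
sqrt((-24576 + 5833) + C(105)) = sqrt((-24576 + 5833) + 2*105*(-8 + 105)) = sqrt(-18743 + 2*105*97) = sqrt(-18743 + 20370) = sqrt(1627)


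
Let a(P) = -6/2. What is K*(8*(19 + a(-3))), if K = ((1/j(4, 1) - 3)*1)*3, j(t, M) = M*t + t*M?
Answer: -1104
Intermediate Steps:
a(P) = -3 (a(P) = -6*½ = -3)
j(t, M) = 2*M*t (j(t, M) = M*t + M*t = 2*M*t)
K = -69/8 (K = ((1/(2*1*4) - 3)*1)*3 = ((1/8 - 3)*1)*3 = ((⅛ - 3)*1)*3 = -23/8*1*3 = -23/8*3 = -69/8 ≈ -8.6250)
K*(8*(19 + a(-3))) = -69*(19 - 3) = -69*16 = -69/8*128 = -1104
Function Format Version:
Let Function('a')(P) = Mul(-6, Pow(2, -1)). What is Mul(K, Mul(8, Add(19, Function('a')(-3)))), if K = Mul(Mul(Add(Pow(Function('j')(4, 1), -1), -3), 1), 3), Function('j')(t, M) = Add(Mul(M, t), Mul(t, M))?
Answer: -1104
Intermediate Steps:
Function('a')(P) = -3 (Function('a')(P) = Mul(-6, Rational(1, 2)) = -3)
Function('j')(t, M) = Mul(2, M, t) (Function('j')(t, M) = Add(Mul(M, t), Mul(M, t)) = Mul(2, M, t))
K = Rational(-69, 8) (K = Mul(Mul(Add(Pow(Mul(2, 1, 4), -1), -3), 1), 3) = Mul(Mul(Add(Pow(8, -1), -3), 1), 3) = Mul(Mul(Add(Rational(1, 8), -3), 1), 3) = Mul(Mul(Rational(-23, 8), 1), 3) = Mul(Rational(-23, 8), 3) = Rational(-69, 8) ≈ -8.6250)
Mul(K, Mul(8, Add(19, Function('a')(-3)))) = Mul(Rational(-69, 8), Mul(8, Add(19, -3))) = Mul(Rational(-69, 8), Mul(8, 16)) = Mul(Rational(-69, 8), 128) = -1104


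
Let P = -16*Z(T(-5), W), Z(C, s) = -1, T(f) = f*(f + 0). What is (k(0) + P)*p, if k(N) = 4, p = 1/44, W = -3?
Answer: 5/11 ≈ 0.45455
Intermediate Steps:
T(f) = f**2 (T(f) = f*f = f**2)
p = 1/44 ≈ 0.022727
P = 16 (P = -16*(-1) = 16)
(k(0) + P)*p = (4 + 16)*(1/44) = 20*(1/44) = 5/11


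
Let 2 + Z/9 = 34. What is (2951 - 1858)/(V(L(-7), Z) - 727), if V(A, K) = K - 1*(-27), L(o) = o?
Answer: -1093/412 ≈ -2.6529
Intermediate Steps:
Z = 288 (Z = -18 + 9*34 = -18 + 306 = 288)
V(A, K) = 27 + K (V(A, K) = K + 27 = 27 + K)
(2951 - 1858)/(V(L(-7), Z) - 727) = (2951 - 1858)/((27 + 288) - 727) = 1093/(315 - 727) = 1093/(-412) = 1093*(-1/412) = -1093/412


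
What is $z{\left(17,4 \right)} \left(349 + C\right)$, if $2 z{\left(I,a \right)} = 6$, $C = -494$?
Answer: $-435$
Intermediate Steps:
$z{\left(I,a \right)} = 3$ ($z{\left(I,a \right)} = \frac{1}{2} \cdot 6 = 3$)
$z{\left(17,4 \right)} \left(349 + C\right) = 3 \left(349 - 494\right) = 3 \left(-145\right) = -435$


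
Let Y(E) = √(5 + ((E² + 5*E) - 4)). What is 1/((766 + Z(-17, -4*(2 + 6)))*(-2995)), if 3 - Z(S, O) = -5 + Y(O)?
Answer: -774/1791641945 - √865/1791641945 ≈ -4.4842e-7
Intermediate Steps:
Y(E) = √(1 + E² + 5*E) (Y(E) = √(5 + (-4 + E² + 5*E)) = √(1 + E² + 5*E))
Z(S, O) = 8 - √(1 + O² + 5*O) (Z(S, O) = 3 - (-5 + √(1 + O² + 5*O)) = 3 + (5 - √(1 + O² + 5*O)) = 8 - √(1 + O² + 5*O))
1/((766 + Z(-17, -4*(2 + 6)))*(-2995)) = 1/((766 + (8 - √(1 + (-4*(2 + 6))² + 5*(-4*(2 + 6)))))*(-2995)) = -1/2995/(766 + (8 - √(1 + (-4*8)² + 5*(-4*8)))) = -1/2995/(766 + (8 - √(1 + (-32)² + 5*(-32)))) = -1/2995/(766 + (8 - √(1 + 1024 - 160))) = -1/2995/(766 + (8 - √865)) = -1/2995/(774 - √865) = -1/(2995*(774 - √865))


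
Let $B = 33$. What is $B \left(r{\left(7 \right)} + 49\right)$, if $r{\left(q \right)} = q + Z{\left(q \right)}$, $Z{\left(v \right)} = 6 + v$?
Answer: $2277$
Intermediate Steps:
$r{\left(q \right)} = 6 + 2 q$ ($r{\left(q \right)} = q + \left(6 + q\right) = 6 + 2 q$)
$B \left(r{\left(7 \right)} + 49\right) = 33 \left(\left(6 + 2 \cdot 7\right) + 49\right) = 33 \left(\left(6 + 14\right) + 49\right) = 33 \left(20 + 49\right) = 33 \cdot 69 = 2277$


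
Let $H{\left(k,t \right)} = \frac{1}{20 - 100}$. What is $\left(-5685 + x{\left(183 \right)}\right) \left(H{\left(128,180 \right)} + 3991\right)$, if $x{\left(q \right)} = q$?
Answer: $- \frac{878336529}{40} \approx -2.1958 \cdot 10^{7}$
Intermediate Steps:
$H{\left(k,t \right)} = - \frac{1}{80}$ ($H{\left(k,t \right)} = \frac{1}{-80} = - \frac{1}{80}$)
$\left(-5685 + x{\left(183 \right)}\right) \left(H{\left(128,180 \right)} + 3991\right) = \left(-5685 + 183\right) \left(- \frac{1}{80} + 3991\right) = \left(-5502\right) \frac{319279}{80} = - \frac{878336529}{40}$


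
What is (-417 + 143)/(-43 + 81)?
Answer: -137/19 ≈ -7.2105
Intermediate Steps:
(-417 + 143)/(-43 + 81) = -274/38 = -274*1/38 = -137/19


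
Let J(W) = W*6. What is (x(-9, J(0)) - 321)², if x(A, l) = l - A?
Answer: 97344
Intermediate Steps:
J(W) = 6*W
(x(-9, J(0)) - 321)² = ((6*0 - 1*(-9)) - 321)² = ((0 + 9) - 321)² = (9 - 321)² = (-312)² = 97344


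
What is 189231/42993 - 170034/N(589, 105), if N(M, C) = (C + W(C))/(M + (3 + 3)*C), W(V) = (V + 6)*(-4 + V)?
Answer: -21519516763/1175142 ≈ -18312.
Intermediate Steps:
W(V) = (-4 + V)*(6 + V) (W(V) = (6 + V)*(-4 + V) = (-4 + V)*(6 + V))
N(M, C) = (-24 + C² + 3*C)/(M + 6*C) (N(M, C) = (C + (-24 + C² + 2*C))/(M + (3 + 3)*C) = (-24 + C² + 3*C)/(M + 6*C))
189231/42993 - 170034/N(589, 105) = 189231/42993 - 170034*(589 + 6*105)/(-24 + 105² + 3*105) = 189231*(1/42993) - 170034*(589 + 630)/(-24 + 11025 + 315) = 63077/14331 - 170034/(11316/1219) = 63077/14331 - 170034/((1/1219)*11316) = 63077/14331 - 170034/492/53 = 63077/14331 - 170034*53/492 = 63077/14331 - 1501967/82 = -21519516763/1175142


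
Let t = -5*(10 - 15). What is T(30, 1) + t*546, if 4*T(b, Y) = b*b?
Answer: 13875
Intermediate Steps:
T(b, Y) = b²/4 (T(b, Y) = (b*b)/4 = b²/4)
t = 25 (t = -5*(-5) = 25)
T(30, 1) + t*546 = (¼)*30² + 25*546 = (¼)*900 + 13650 = 225 + 13650 = 13875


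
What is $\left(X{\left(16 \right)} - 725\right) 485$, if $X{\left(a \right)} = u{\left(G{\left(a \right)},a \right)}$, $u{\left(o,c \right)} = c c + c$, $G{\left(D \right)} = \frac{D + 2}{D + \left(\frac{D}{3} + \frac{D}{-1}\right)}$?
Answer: $-219705$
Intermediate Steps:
$G{\left(D \right)} = \frac{3 \left(2 + D\right)}{D}$ ($G{\left(D \right)} = \frac{2 + D}{D + \left(D \frac{1}{3} + D \left(-1\right)\right)} = \frac{2 + D}{D + \left(\frac{D}{3} - D\right)} = \frac{2 + D}{D - \frac{2 D}{3}} = \frac{2 + D}{\frac{1}{3} D} = \left(2 + D\right) \frac{3}{D} = \frac{3 \left(2 + D\right)}{D}$)
$u{\left(o,c \right)} = c + c^{2}$ ($u{\left(o,c \right)} = c^{2} + c = c + c^{2}$)
$X{\left(a \right)} = a \left(1 + a\right)$
$\left(X{\left(16 \right)} - 725\right) 485 = \left(16 \left(1 + 16\right) - 725\right) 485 = \left(16 \cdot 17 - 725\right) 485 = \left(272 - 725\right) 485 = \left(-453\right) 485 = -219705$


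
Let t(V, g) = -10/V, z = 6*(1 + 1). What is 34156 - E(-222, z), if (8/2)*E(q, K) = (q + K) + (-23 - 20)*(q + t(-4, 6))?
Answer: 254791/8 ≈ 31849.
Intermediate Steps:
z = 12 (z = 6*2 = 12)
E(q, K) = -215/8 - 21*q/2 + K/4 (E(q, K) = ((q + K) + (-23 - 20)*(q - 10/(-4)))/4 = ((K + q) - 43*(q - 10*(-1/4)))/4 = ((K + q) - 43*(q + 5/2))/4 = ((K + q) - 43*(5/2 + q))/4 = ((K + q) + (-215/2 - 43*q))/4 = (-215/2 + K - 42*q)/4 = -215/8 - 21*q/2 + K/4)
34156 - E(-222, z) = 34156 - (-215/8 - 21/2*(-222) + (1/4)*12) = 34156 - (-215/8 + 2331 + 3) = 34156 - 1*18457/8 = 34156 - 18457/8 = 254791/8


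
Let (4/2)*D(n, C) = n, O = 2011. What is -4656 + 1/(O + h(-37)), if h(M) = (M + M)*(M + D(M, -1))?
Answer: -28485407/6118 ≈ -4656.0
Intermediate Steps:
D(n, C) = n/2
h(M) = 3*M² (h(M) = (M + M)*(M + M/2) = (2*M)*(3*M/2) = 3*M²)
-4656 + 1/(O + h(-37)) = -4656 + 1/(2011 + 3*(-37)²) = -4656 + 1/(2011 + 3*1369) = -4656 + 1/(2011 + 4107) = -4656 + 1/6118 = -28485407/6118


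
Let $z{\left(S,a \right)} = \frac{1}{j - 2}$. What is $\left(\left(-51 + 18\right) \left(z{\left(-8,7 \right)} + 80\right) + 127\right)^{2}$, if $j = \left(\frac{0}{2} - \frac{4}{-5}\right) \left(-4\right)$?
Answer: $\frac{4247519929}{676} \approx 6.2833 \cdot 10^{6}$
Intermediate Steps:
$j = - \frac{16}{5}$ ($j = \left(0 \cdot \frac{1}{2} - - \frac{4}{5}\right) \left(-4\right) = \left(0 + \frac{4}{5}\right) \left(-4\right) = \frac{4}{5} \left(-4\right) = - \frac{16}{5} \approx -3.2$)
$z{\left(S,a \right)} = - \frac{5}{26}$ ($z{\left(S,a \right)} = \frac{1}{- \frac{16}{5} - 2} = \frac{1}{- \frac{26}{5}} = - \frac{5}{26}$)
$\left(\left(-51 + 18\right) \left(z{\left(-8,7 \right)} + 80\right) + 127\right)^{2} = \left(\left(-51 + 18\right) \left(- \frac{5}{26} + 80\right) + 127\right)^{2} = \left(\left(-33\right) \frac{2075}{26} + 127\right)^{2} = \left(- \frac{68475}{26} + 127\right)^{2} = \left(- \frac{65173}{26}\right)^{2} = \frac{4247519929}{676}$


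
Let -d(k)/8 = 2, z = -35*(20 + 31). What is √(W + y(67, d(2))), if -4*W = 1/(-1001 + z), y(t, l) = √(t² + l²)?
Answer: √(2786 + 31047184*√4745)/5572 ≈ 8.2996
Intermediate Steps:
z = -1785 (z = -35*51 = -1785)
d(k) = -16 (d(k) = -8*2 = -16)
y(t, l) = √(l² + t²)
W = 1/11144 (W = -1/(4*(-1001 - 1785)) = -¼/(-2786) = -¼*(-1/2786) = 1/11144 ≈ 8.9734e-5)
√(W + y(67, d(2))) = √(1/11144 + √((-16)² + 67²)) = √(1/11144 + √(256 + 4489)) = √(1/11144 + √4745)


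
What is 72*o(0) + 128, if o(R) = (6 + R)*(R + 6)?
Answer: 2720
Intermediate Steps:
o(R) = (6 + R)² (o(R) = (6 + R)*(6 + R) = (6 + R)²)
72*o(0) + 128 = 72*(6 + 0)² + 128 = 72*6² + 128 = 72*36 + 128 = 2592 + 128 = 2720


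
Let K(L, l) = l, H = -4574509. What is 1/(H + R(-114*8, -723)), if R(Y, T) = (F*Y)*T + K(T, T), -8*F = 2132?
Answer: -1/180298936 ≈ -5.5463e-9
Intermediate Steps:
F = -533/2 (F = -⅛*2132 = -533/2 ≈ -266.50)
R(Y, T) = T - 533*T*Y/2 (R(Y, T) = (-533*Y/2)*T + T = -533*T*Y/2 + T = T - 533*T*Y/2)
1/(H + R(-114*8, -723)) = 1/(-4574509 + (½)*(-723)*(2 - (-60762)*8)) = 1/(-4574509 + (½)*(-723)*(2 - 533*(-912))) = 1/(-4574509 + (½)*(-723)*(2 + 486096)) = 1/(-4574509 + (½)*(-723)*486098) = 1/(-4574509 - 175724427) = 1/(-180298936) = -1/180298936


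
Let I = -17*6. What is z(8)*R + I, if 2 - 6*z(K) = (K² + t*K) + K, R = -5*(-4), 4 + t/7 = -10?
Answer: 2278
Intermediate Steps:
t = -98 (t = -28 + 7*(-10) = -28 - 70 = -98)
R = 20
I = -102
z(K) = ⅓ - K²/6 + 97*K/6 (z(K) = ⅓ - ((K² - 98*K) + K)/6 = ⅓ - (K² - 97*K)/6 = ⅓ + (-K²/6 + 97*K/6) = ⅓ - K²/6 + 97*K/6)
z(8)*R + I = (⅓ - ⅙*8² + (97/6)*8)*20 - 102 = (⅓ - ⅙*64 + 388/3)*20 - 102 = (⅓ - 32/3 + 388/3)*20 - 102 = 119*20 - 102 = 2380 - 102 = 2278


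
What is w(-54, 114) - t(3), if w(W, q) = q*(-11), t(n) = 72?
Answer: -1326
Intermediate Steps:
w(W, q) = -11*q
w(-54, 114) - t(3) = -11*114 - 1*72 = -1254 - 72 = -1326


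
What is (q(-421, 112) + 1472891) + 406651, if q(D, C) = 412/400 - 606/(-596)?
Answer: 28005206297/14900 ≈ 1.8795e+6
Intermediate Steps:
q(D, C) = 30497/14900 (q(D, C) = 412*(1/400) - 606*(-1/596) = 103/100 + 303/298 = 30497/14900)
(q(-421, 112) + 1472891) + 406651 = (30497/14900 + 1472891) + 406651 = 21946106397/14900 + 406651 = 28005206297/14900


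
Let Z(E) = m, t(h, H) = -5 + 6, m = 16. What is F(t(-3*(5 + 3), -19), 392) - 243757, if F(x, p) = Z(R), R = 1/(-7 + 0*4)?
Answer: -243741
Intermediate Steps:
t(h, H) = 1
R = -⅐ (R = 1/(-7 + 0) = 1/(-7) = -⅐ ≈ -0.14286)
Z(E) = 16
F(x, p) = 16
F(t(-3*(5 + 3), -19), 392) - 243757 = 16 - 243757 = -243741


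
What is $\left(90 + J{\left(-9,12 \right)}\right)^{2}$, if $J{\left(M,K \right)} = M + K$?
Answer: $8649$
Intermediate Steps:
$J{\left(M,K \right)} = K + M$
$\left(90 + J{\left(-9,12 \right)}\right)^{2} = \left(90 + \left(12 - 9\right)\right)^{2} = \left(90 + 3\right)^{2} = 93^{2} = 8649$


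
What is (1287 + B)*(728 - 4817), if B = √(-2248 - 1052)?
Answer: -5262543 - 40890*I*√33 ≈ -5.2625e+6 - 2.349e+5*I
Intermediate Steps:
B = 10*I*√33 (B = √(-3300) = 10*I*√33 ≈ 57.446*I)
(1287 + B)*(728 - 4817) = (1287 + 10*I*√33)*(728 - 4817) = (1287 + 10*I*√33)*(-4089) = -5262543 - 40890*I*√33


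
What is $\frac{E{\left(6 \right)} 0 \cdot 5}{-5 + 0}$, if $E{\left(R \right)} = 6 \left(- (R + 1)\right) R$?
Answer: $0$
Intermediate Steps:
$E{\left(R \right)} = R \left(-6 - 6 R\right)$ ($E{\left(R \right)} = 6 \left(- (1 + R)\right) R = 6 \left(-1 - R\right) R = \left(-6 - 6 R\right) R = R \left(-6 - 6 R\right)$)
$\frac{E{\left(6 \right)} 0 \cdot 5}{-5 + 0} = \frac{\left(-6\right) 6 \left(1 + 6\right) 0 \cdot 5}{-5 + 0} = \frac{\left(-6\right) 6 \cdot 7 \cdot 0 \cdot 5}{-5} = - \frac{\left(-252\right) 0 \cdot 5}{5} = - \frac{0 \cdot 5}{5} = \left(- \frac{1}{5}\right) 0 = 0$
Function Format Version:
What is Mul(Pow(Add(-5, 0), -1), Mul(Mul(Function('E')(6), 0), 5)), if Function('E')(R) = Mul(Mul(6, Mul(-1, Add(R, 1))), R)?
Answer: 0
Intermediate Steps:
Function('E')(R) = Mul(R, Add(-6, Mul(-6, R))) (Function('E')(R) = Mul(Mul(6, Mul(-1, Add(1, R))), R) = Mul(Mul(6, Add(-1, Mul(-1, R))), R) = Mul(Add(-6, Mul(-6, R)), R) = Mul(R, Add(-6, Mul(-6, R))))
Mul(Pow(Add(-5, 0), -1), Mul(Mul(Function('E')(6), 0), 5)) = Mul(Pow(Add(-5, 0), -1), Mul(Mul(Mul(-6, 6, Add(1, 6)), 0), 5)) = Mul(Pow(-5, -1), Mul(Mul(Mul(-6, 6, 7), 0), 5)) = Mul(Rational(-1, 5), Mul(Mul(-252, 0), 5)) = Mul(Rational(-1, 5), Mul(0, 5)) = Mul(Rational(-1, 5), 0) = 0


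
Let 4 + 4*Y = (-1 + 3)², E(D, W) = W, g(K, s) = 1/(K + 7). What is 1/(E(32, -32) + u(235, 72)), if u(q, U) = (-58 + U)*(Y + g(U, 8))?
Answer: -79/2514 ≈ -0.031424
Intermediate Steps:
g(K, s) = 1/(7 + K)
Y = 0 (Y = -1 + (-1 + 3)²/4 = -1 + (¼)*2² = -1 + (¼)*4 = -1 + 1 = 0)
u(q, U) = (-58 + U)/(7 + U) (u(q, U) = (-58 + U)*(0 + 1/(7 + U)) = (-58 + U)/(7 + U))
1/(E(32, -32) + u(235, 72)) = 1/(-32 + (-58 + 72)/(7 + 72)) = 1/(-32 + 14/79) = 1/(-2514/79) = -79/2514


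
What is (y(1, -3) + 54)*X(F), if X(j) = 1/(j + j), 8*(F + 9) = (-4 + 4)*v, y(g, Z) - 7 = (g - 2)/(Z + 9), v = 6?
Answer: -365/108 ≈ -3.3796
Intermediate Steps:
y(g, Z) = 7 + (-2 + g)/(9 + Z) (y(g, Z) = 7 + (g - 2)/(Z + 9) = 7 + (-2 + g)/(9 + Z))
F = -9 (F = -9 + ((-4 + 4)*6)/8 = -9 + (0*6)/8 = -9 + (⅛)*0 = -9 + 0 = -9)
X(j) = 1/(2*j)
(y(1, -3) + 54)*X(F) = ((61 + 1 + 7*(-3))/(9 - 3) + 54)*((½)/(-9)) = ((61 + 1 - 21)/6 + 54)*((½)*(-⅑)) = ((⅙)*41 + 54)*(-1/18) = (41/6 + 54)*(-1/18) = (365/6)*(-1/18) = -365/108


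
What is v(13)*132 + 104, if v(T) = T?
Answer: 1820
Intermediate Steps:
v(13)*132 + 104 = 13*132 + 104 = 1716 + 104 = 1820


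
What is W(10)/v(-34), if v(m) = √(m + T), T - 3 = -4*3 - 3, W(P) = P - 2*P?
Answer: 5*I*√46/23 ≈ 1.4744*I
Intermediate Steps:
W(P) = -P
T = -12 (T = 3 + (-4*3 - 3) = 3 + (-12 - 3) = 3 - 15 = -12)
v(m) = √(-12 + m) (v(m) = √(m - 12) = √(-12 + m))
W(10)/v(-34) = (-1*10)/(√(-12 - 34)) = -10*(-I*√46/46) = -(-5)*I*√46/23 = 5*I*√46/23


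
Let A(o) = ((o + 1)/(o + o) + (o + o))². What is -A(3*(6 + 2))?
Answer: -5424241/2304 ≈ -2354.3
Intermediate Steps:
A(o) = (2*o + (1 + o)/(2*o))² (A(o) = ((1 + o)/((2*o)) + 2*o)² = ((1 + o)*(1/(2*o)) + 2*o)² = ((1 + o)/(2*o) + 2*o)² = (2*o + (1 + o)/(2*o))²)
-A(3*(6 + 2)) = -(1 + 3*(6 + 2) + 4*(3*(6 + 2))²)²/(4*(3*(6 + 2))²) = -(1 + 3*8 + 4*(3*8)²)²/(4*(3*8)²) = -(1 + 24 + 4*24²)²/(4*24²) = -(1 + 24 + 4*576)²/(4*576) = -(1 + 24 + 2304)²/(4*576) = -2329²/(4*576) = -5424241/(4*576) = -1*5424241/2304 = -5424241/2304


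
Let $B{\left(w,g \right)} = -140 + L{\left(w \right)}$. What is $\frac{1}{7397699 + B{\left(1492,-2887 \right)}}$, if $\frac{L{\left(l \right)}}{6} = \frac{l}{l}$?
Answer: $\frac{1}{7397565} \approx 1.3518 \cdot 10^{-7}$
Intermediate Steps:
$L{\left(l \right)} = 6$ ($L{\left(l \right)} = 6 \frac{l}{l} = 6 \cdot 1 = 6$)
$B{\left(w,g \right)} = -134$ ($B{\left(w,g \right)} = -140 + 6 = -134$)
$\frac{1}{7397699 + B{\left(1492,-2887 \right)}} = \frac{1}{7397699 - 134} = \frac{1}{7397565}$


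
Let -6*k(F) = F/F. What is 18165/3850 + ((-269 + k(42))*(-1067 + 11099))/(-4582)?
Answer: 149704429/252010 ≈ 594.04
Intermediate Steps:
k(F) = -1/6 (k(F) = -F/(6*F) = -1/6*1 = -1/6)
18165/3850 + ((-269 + k(42))*(-1067 + 11099))/(-4582) = 18165/3850 + ((-269 - 1/6)*(-1067 + 11099))/(-4582) = 18165*(1/3850) - 1615/6*10032*(-1/4582) = 519/110 - 2700280*(-1/4582) = 519/110 + 1350140/2291 = 149704429/252010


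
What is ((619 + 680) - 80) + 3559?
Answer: 4778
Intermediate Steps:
((619 + 680) - 80) + 3559 = (1299 - 80) + 3559 = 1219 + 3559 = 4778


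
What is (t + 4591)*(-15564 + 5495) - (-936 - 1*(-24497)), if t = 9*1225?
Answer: -157261065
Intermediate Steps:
t = 11025
(t + 4591)*(-15564 + 5495) - (-936 - 1*(-24497)) = (11025 + 4591)*(-15564 + 5495) - (-936 - 1*(-24497)) = 15616*(-10069) - (-936 + 24497) = -157237504 - 1*23561 = -157237504 - 23561 = -157261065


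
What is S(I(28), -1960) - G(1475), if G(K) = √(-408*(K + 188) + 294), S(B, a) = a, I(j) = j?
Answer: -1960 - I*√678210 ≈ -1960.0 - 823.54*I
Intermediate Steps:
G(K) = √(-76410 - 408*K) (G(K) = √(-408*(188 + K) + 294) = √((-76704 - 408*K) + 294) = √(-76410 - 408*K))
S(I(28), -1960) - G(1475) = -1960 - √(-76410 - 408*1475) = -1960 - √(-76410 - 601800) = -1960 - √(-678210) = -1960 - I*√678210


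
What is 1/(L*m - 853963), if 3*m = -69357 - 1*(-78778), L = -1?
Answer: -3/2571310 ≈ -1.1667e-6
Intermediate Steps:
m = 9421/3 (m = (-69357 - 1*(-78778))/3 = (-69357 + 78778)/3 = (1/3)*9421 = 9421/3 ≈ 3140.3)
1/(L*m - 853963) = 1/(-1*9421/3 - 853963) = 1/(-9421/3 - 853963) = 1/(-2571310/3) = -3/2571310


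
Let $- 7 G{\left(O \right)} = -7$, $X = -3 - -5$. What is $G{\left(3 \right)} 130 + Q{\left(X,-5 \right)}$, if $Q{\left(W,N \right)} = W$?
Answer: $132$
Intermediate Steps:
$X = 2$ ($X = -3 + 5 = 2$)
$G{\left(O \right)} = 1$ ($G{\left(O \right)} = \left(- \frac{1}{7}\right) \left(-7\right) = 1$)
$G{\left(3 \right)} 130 + Q{\left(X,-5 \right)} = 1 \cdot 130 + 2 = 130 + 2 = 132$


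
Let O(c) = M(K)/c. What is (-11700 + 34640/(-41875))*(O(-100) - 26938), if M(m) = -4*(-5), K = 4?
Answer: 13198967501748/41875 ≈ 3.1520e+8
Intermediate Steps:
M(m) = 20
O(c) = 20/c
(-11700 + 34640/(-41875))*(O(-100) - 26938) = (-11700 + 34640/(-41875))*(20/(-100) - 26938) = (-11700 + 34640*(-1/41875))*(20*(-1/100) - 26938) = (-11700 - 6928/8375)*(-⅕ - 26938) = -97994428/8375*(-134691/5) = 13198967501748/41875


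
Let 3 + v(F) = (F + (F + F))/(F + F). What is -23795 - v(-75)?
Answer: -47587/2 ≈ -23794.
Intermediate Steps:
v(F) = -3/2 (v(F) = -3 + (F + (F + F))/(F + F) = -3 + (F + 2*F)/((2*F)) = -3 + (3*F)*(1/(2*F)) = -3 + 3/2 = -3/2)
-23795 - v(-75) = -23795 - 1*(-3/2) = -23795 + 3/2 = -47587/2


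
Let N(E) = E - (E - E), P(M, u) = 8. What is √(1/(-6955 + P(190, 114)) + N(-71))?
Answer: I*√3426524386/6947 ≈ 8.4262*I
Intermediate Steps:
N(E) = E (N(E) = E - 1*0 = E + 0 = E)
√(1/(-6955 + P(190, 114)) + N(-71)) = √(1/(-6955 + 8) - 71) = √(1/(-6947) - 71) = √(-1/6947 - 71) = √(-493238/6947) = I*√3426524386/6947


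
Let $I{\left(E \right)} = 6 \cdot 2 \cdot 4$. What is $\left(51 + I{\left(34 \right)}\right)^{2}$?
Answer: $9801$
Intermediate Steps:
$I{\left(E \right)} = 48$ ($I{\left(E \right)} = 12 \cdot 4 = 48$)
$\left(51 + I{\left(34 \right)}\right)^{2} = \left(51 + 48\right)^{2} = 99^{2} = 9801$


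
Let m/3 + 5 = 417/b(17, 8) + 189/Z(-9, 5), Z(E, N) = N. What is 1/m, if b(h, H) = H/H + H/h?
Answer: 25/23727 ≈ 0.0010537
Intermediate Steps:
b(h, H) = 1 + H/h
m = 23727/25 (m = -15 + 3*(417/(((8 + 17)/17)) + 189/5) = -15 + 3*(417/(((1/17)*25)) + 189*(⅕)) = -15 + 3*(417/(25/17) + 189/5) = -15 + 3*(417*(17/25) + 189/5) = -15 + 3*(7089/25 + 189/5) = -15 + 3*(8034/25) = -15 + 24102/25 = 23727/25 ≈ 949.08)
1/m = 1/(23727/25) = 25/23727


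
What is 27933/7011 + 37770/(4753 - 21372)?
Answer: 66471019/38838603 ≈ 1.7115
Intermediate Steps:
27933/7011 + 37770/(4753 - 21372) = 27933*(1/7011) + 37770/(-16619) = 9311/2337 + 37770*(-1/16619) = 9311/2337 - 37770/16619 = 66471019/38838603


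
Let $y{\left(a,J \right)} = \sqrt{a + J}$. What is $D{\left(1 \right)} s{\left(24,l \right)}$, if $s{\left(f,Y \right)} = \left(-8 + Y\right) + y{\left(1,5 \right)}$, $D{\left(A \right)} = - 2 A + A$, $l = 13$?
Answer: $-5 - \sqrt{6} \approx -7.4495$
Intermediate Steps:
$y{\left(a,J \right)} = \sqrt{J + a}$
$D{\left(A \right)} = - A$
$s{\left(f,Y \right)} = -8 + Y + \sqrt{6}$ ($s{\left(f,Y \right)} = \left(-8 + Y\right) + \sqrt{5 + 1} = \left(-8 + Y\right) + \sqrt{6} = -8 + Y + \sqrt{6}$)
$D{\left(1 \right)} s{\left(24,l \right)} = \left(-1\right) 1 \left(-8 + 13 + \sqrt{6}\right) = - (5 + \sqrt{6}) = -5 - \sqrt{6}$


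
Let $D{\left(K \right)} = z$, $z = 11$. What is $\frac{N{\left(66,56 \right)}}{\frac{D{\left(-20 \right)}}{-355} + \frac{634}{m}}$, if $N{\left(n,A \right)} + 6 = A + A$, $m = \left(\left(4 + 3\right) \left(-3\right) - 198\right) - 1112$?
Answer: $- \frac{50085530}{239711} \approx -208.94$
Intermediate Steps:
$m = -1331$ ($m = \left(7 \left(-3\right) - 198\right) - 1112 = \left(-21 - 198\right) - 1112 = -219 - 1112 = -1331$)
$D{\left(K \right)} = 11$
$N{\left(n,A \right)} = -6 + 2 A$ ($N{\left(n,A \right)} = -6 + \left(A + A\right) = -6 + 2 A$)
$\frac{N{\left(66,56 \right)}}{\frac{D{\left(-20 \right)}}{-355} + \frac{634}{m}} = \frac{-6 + 2 \cdot 56}{\frac{11}{-355} + \frac{634}{-1331}} = \frac{-6 + 112}{11 \left(- \frac{1}{355}\right) + 634 \left(- \frac{1}{1331}\right)} = \frac{106}{- \frac{11}{355} - \frac{634}{1331}} = \frac{106}{- \frac{239711}{472505}} = 106 \left(- \frac{472505}{239711}\right) = - \frac{50085530}{239711}$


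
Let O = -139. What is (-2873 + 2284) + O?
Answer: -728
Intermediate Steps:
(-2873 + 2284) + O = (-2873 + 2284) - 139 = -589 - 139 = -728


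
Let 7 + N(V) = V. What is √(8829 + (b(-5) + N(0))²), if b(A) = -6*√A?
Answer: √(8698 + 84*I*√5) ≈ 93.269 + 1.007*I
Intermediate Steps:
N(V) = -7 + V
√(8829 + (b(-5) + N(0))²) = √(8829 + (-6*I*√5 + (-7 + 0))²) = √(8829 + (-6*I*√5 - 7)²) = √(8829 + (-7 - 6*I*√5)²)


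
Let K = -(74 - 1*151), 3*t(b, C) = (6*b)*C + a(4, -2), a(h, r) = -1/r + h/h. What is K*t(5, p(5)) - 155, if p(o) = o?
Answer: 7467/2 ≈ 3733.5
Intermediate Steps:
a(h, r) = 1 - 1/r (a(h, r) = -1/r + 1 = 1 - 1/r)
t(b, C) = 1/2 + 2*C*b (t(b, C) = ((6*b)*C + (-1 - 2)/(-2))/3 = (6*C*b - 1/2*(-3))/3 = (6*C*b + 3/2)/3 = (3/2 + 6*C*b)/3 = 1/2 + 2*C*b)
K = 77 (K = -(74 - 151) = -1*(-77) = 77)
K*t(5, p(5)) - 155 = 77*(1/2 + 2*5*5) - 155 = 77*(1/2 + 50) - 155 = 77*(101/2) - 155 = 7777/2 - 155 = 7467/2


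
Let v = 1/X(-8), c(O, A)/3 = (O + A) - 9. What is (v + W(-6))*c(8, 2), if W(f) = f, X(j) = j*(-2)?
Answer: -285/16 ≈ -17.813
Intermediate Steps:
c(O, A) = -27 + 3*A + 3*O (c(O, A) = 3*((O + A) - 9) = 3*((A + O) - 9) = 3*(-9 + A + O) = -27 + 3*A + 3*O)
X(j) = -2*j
v = 1/16 (v = 1/(-2*(-8)) = 1/16 ≈ 0.062500)
(v + W(-6))*c(8, 2) = (1/16 - 6)*(-27 + 3*2 + 3*8) = -95*(-27 + 6 + 24)/16 = -95/16*3 = -285/16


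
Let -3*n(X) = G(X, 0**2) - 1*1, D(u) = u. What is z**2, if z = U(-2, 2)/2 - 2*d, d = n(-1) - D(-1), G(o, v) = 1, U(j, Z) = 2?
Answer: 1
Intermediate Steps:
n(X) = 0 (n(X) = -(1 - 1*1)/3 = -(1 - 1)/3 = -1/3*0 = 0)
d = 1 (d = 0 - 1*(-1) = 0 + 1 = 1)
z = -1 (z = 2/2 - 2*1 = 2*(1/2) - 2 = 1 - 2 = -1)
z**2 = (-1)**2 = 1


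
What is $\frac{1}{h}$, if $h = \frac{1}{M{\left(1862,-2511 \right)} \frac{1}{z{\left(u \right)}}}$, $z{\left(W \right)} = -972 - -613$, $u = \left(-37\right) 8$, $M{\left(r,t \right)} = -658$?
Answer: $\frac{658}{359} \approx 1.8329$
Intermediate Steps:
$u = -296$
$z{\left(W \right)} = -359$ ($z{\left(W \right)} = -972 + 613 = -359$)
$h = \frac{359}{658}$ ($h = \frac{1}{\left(-658\right) \frac{1}{-359}} = \frac{1}{\left(-658\right) \left(- \frac{1}{359}\right)} = \frac{1}{\frac{658}{359}} = \frac{359}{658} \approx 0.54559$)
$\frac{1}{h} = \frac{1}{\frac{359}{658}} = \frac{658}{359}$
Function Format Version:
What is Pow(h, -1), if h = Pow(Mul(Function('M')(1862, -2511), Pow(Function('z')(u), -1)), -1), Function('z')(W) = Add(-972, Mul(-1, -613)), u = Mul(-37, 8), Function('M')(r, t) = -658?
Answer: Rational(658, 359) ≈ 1.8329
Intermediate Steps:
u = -296
Function('z')(W) = -359 (Function('z')(W) = Add(-972, 613) = -359)
h = Rational(359, 658) (h = Pow(Mul(-658, Pow(-359, -1)), -1) = Pow(Mul(-658, Rational(-1, 359)), -1) = Pow(Rational(658, 359), -1) = Rational(359, 658) ≈ 0.54559)
Pow(h, -1) = Pow(Rational(359, 658), -1) = Rational(658, 359)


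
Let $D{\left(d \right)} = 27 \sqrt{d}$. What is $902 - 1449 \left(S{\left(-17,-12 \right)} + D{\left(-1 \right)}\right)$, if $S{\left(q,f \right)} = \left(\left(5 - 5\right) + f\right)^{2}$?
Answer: $-207754 - 39123 i \approx -2.0775 \cdot 10^{5} - 39123.0 i$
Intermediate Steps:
$S{\left(q,f \right)} = f^{2}$ ($S{\left(q,f \right)} = \left(\left(5 - 5\right) + f\right)^{2} = \left(0 + f\right)^{2} = f^{2}$)
$902 - 1449 \left(S{\left(-17,-12 \right)} + D{\left(-1 \right)}\right) = 902 - 1449 \left(\left(-12\right)^{2} + 27 \sqrt{-1}\right) = 902 - 1449 \left(144 + 27 i\right) = 902 - \left(208656 + 39123 i\right) = -207754 - 39123 i$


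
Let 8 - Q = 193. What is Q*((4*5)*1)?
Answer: -3700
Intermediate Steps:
Q = -185 (Q = 8 - 1*193 = 8 - 193 = -185)
Q*((4*5)*1) = -185*4*5 = -3700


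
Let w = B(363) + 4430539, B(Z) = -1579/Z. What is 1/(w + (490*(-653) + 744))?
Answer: 363/1492405040 ≈ 2.4323e-7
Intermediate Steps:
w = 1608284078/363 (w = -1579/363 + 4430539 = 1608284078/363 ≈ 4.4305e+6)
1/(w + (490*(-653) + 744)) = 1/(1608284078/363 + (490*(-653) + 744)) = 1/(1608284078/363 + (-319970 + 744)) = 1/(1608284078/363 - 319226) = 1/(1492405040/363) = 363/1492405040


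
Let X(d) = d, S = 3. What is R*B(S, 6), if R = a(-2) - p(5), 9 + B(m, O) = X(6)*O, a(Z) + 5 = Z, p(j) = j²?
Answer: -864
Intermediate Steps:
a(Z) = -5 + Z
B(m, O) = -9 + 6*O
R = -32 (R = (-5 - 2) - 1*5² = -7 - 1*25 = -7 - 25 = -32)
R*B(S, 6) = -32*(-9 + 6*6) = -32*(-9 + 36) = -32*27 = -864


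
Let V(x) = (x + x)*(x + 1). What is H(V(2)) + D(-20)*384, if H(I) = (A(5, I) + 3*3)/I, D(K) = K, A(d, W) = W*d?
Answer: -30697/4 ≈ -7674.3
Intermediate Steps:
V(x) = 2*x*(1 + x) (V(x) = (2*x)*(1 + x) = 2*x*(1 + x))
H(I) = (9 + 5*I)/I (H(I) = (I*5 + 3*3)/I = (5*I + 9)/I = (9 + 5*I)/I)
H(V(2)) + D(-20)*384 = (5 + 9/((2*2*(1 + 2)))) - 20*384 = (5 + 9/((2*2*3))) - 7680 = (5 + 9/12) - 7680 = (5 + 9*(1/12)) - 7680 = (5 + 3/4) - 7680 = 23/4 - 7680 = -30697/4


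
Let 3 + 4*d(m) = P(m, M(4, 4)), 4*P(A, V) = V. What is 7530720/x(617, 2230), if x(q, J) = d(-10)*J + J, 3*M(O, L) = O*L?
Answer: 9036864/1561 ≈ 5789.1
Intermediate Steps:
M(O, L) = L*O/3 (M(O, L) = (O*L)/3 = (L*O)/3 = L*O/3)
P(A, V) = V/4
d(m) = -5/12 (d(m) = -¾ + (((⅓)*4*4)/4)/4 = -¾ + ((¼)*(16/3))/4 = -¾ + (¼)*(4/3) = -¾ + ⅓ = -5/12)
x(q, J) = 7*J/12 (x(q, J) = -5*J/12 + J = 7*J/12)
7530720/x(617, 2230) = 7530720/(((7/12)*2230)) = 7530720/(7805/6) = 7530720*(6/7805) = 9036864/1561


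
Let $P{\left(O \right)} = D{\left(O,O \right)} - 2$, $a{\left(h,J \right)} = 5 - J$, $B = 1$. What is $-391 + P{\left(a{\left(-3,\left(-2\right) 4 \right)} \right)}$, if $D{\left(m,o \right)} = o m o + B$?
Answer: $1805$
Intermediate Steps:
$D{\left(m,o \right)} = 1 + m o^{2}$ ($D{\left(m,o \right)} = o m o + 1 = m o o + 1 = m o^{2} + 1 = 1 + m o^{2}$)
$P{\left(O \right)} = -1 + O^{3}$ ($P{\left(O \right)} = \left(1 + O O^{2}\right) - 2 = \left(1 + O^{3}\right) - 2 = -1 + O^{3}$)
$-391 + P{\left(a{\left(-3,\left(-2\right) 4 \right)} \right)} = -391 - \left(1 - \left(5 - \left(-2\right) 4\right)^{3}\right) = -391 - \left(1 - \left(5 - -8\right)^{3}\right) = -391 - \left(1 - \left(5 + 8\right)^{3}\right) = -391 - \left(1 - 13^{3}\right) = -391 + \left(-1 + 2197\right) = -391 + 2196 = 1805$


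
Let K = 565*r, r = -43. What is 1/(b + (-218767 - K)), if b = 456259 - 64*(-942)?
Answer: 1/322075 ≈ 3.1049e-6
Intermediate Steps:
K = -24295 (K = 565*(-43) = -24295)
b = 516547 (b = 456259 - 1*(-60288) = 456259 + 60288 = 516547)
1/(b + (-218767 - K)) = 1/(516547 + (-218767 - 1*(-24295))) = 1/(516547 + (-218767 + 24295)) = 1/(516547 - 194472) = 1/322075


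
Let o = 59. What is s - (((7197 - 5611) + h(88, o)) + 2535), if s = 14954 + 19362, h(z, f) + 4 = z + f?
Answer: 30052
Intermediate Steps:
h(z, f) = -4 + f + z (h(z, f) = -4 + (z + f) = -4 + (f + z) = -4 + f + z)
s = 34316
s - (((7197 - 5611) + h(88, o)) + 2535) = 34316 - (((7197 - 5611) + (-4 + 59 + 88)) + 2535) = 34316 - ((1586 + 143) + 2535) = 34316 - (1729 + 2535) = 34316 - 1*4264 = 34316 - 4264 = 30052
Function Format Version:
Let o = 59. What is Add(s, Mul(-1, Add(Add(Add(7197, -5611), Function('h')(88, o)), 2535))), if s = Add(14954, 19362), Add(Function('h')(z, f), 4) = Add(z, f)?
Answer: 30052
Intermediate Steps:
Function('h')(z, f) = Add(-4, f, z) (Function('h')(z, f) = Add(-4, Add(z, f)) = Add(-4, Add(f, z)) = Add(-4, f, z))
s = 34316
Add(s, Mul(-1, Add(Add(Add(7197, -5611), Function('h')(88, o)), 2535))) = Add(34316, Mul(-1, Add(Add(Add(7197, -5611), Add(-4, 59, 88)), 2535))) = Add(34316, Mul(-1, Add(Add(1586, 143), 2535))) = Add(34316, Mul(-1, Add(1729, 2535))) = Add(34316, Mul(-1, 4264)) = Add(34316, -4264) = 30052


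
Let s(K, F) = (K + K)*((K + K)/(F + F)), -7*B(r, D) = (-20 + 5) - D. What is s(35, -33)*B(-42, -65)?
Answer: 17500/33 ≈ 530.30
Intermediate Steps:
B(r, D) = 15/7 + D/7 (B(r, D) = -((-20 + 5) - D)/7 = -(-15 - D)/7 = 15/7 + D/7)
s(K, F) = 2*K²/F (s(K, F) = (2*K)*((2*K)/((2*F))) = (2*K)*((2*K)*(1/(2*F))) = (2*K)*(K/F) = 2*K²/F)
s(35, -33)*B(-42, -65) = (2*35²/(-33))*(15/7 + (⅐)*(-65)) = (2*(-1/33)*1225)*(15/7 - 65/7) = -2450/33*(-50/7) = 17500/33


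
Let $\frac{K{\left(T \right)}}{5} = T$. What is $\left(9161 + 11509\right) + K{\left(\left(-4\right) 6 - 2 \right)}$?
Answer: $20540$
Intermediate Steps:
$K{\left(T \right)} = 5 T$
$\left(9161 + 11509\right) + K{\left(\left(-4\right) 6 - 2 \right)} = \left(9161 + 11509\right) + 5 \left(\left(-4\right) 6 - 2\right) = 20670 + 5 \left(-24 - 2\right) = 20670 + 5 \left(-26\right) = 20670 - 130 = 20540$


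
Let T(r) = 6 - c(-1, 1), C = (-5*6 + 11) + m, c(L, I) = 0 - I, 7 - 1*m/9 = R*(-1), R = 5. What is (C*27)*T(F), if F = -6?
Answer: 16821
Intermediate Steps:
m = 108 (m = 63 - 45*(-1) = 63 - 9*(-5) = 63 + 45 = 108)
c(L, I) = -I
C = 89 (C = (-5*6 + 11) + 108 = (-30 + 11) + 108 = -19 + 108 = 89)
T(r) = 7 (T(r) = 6 - (-1) = 6 - 1*(-1) = 6 + 1 = 7)
(C*27)*T(F) = (89*27)*7 = 2403*7 = 16821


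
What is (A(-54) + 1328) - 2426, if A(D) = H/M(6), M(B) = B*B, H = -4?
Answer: -9883/9 ≈ -1098.1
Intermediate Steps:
M(B) = B²
A(D) = -⅑ (A(D) = -4/(6²) = -4/36 = -4*1/36 = -⅑)
(A(-54) + 1328) - 2426 = (-⅑ + 1328) - 2426 = 11951/9 - 2426 = -9883/9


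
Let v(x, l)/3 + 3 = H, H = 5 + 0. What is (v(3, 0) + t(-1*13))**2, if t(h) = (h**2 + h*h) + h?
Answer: 109561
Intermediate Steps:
t(h) = h + 2*h**2 (t(h) = (h**2 + h**2) + h = 2*h**2 + h = h + 2*h**2)
H = 5
v(x, l) = 6 (v(x, l) = -9 + 3*5 = -9 + 15 = 6)
(v(3, 0) + t(-1*13))**2 = (6 + (-1*13)*(1 + 2*(-1*13)))**2 = (6 - 13*(1 + 2*(-13)))**2 = (6 - 13*(1 - 26))**2 = (6 - 13*(-25))**2 = (6 + 325)**2 = 331**2 = 109561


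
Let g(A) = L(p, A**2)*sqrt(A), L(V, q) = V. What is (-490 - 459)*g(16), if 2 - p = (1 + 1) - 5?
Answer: -18980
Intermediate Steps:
p = 5 (p = 2 - ((1 + 1) - 5) = 2 - (2 - 5) = 2 - 1*(-3) = 2 + 3 = 5)
g(A) = 5*sqrt(A)
(-490 - 459)*g(16) = (-490 - 459)*(5*sqrt(16)) = -4745*4 = -949*20 = -18980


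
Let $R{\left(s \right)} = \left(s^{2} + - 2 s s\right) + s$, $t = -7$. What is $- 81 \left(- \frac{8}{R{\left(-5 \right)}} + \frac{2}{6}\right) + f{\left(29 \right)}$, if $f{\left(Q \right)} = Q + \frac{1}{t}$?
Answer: $- \frac{691}{35} \approx -19.743$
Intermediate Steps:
$R{\left(s \right)} = s - s^{2}$ ($R{\left(s \right)} = \left(s^{2} - 2 s^{2}\right) + s = - s^{2} + s = s - s^{2}$)
$f{\left(Q \right)} = - \frac{1}{7} + Q$ ($f{\left(Q \right)} = Q + \frac{1}{-7} = Q - \frac{1}{7} = - \frac{1}{7} + Q$)
$- 81 \left(- \frac{8}{R{\left(-5 \right)}} + \frac{2}{6}\right) + f{\left(29 \right)} = - 81 \left(- \frac{8}{\left(-5\right) \left(1 - -5\right)} + \frac{2}{6}\right) + \left(- \frac{1}{7} + 29\right) = - 81 \left(- \frac{8}{\left(-5\right) \left(1 + 5\right)} + 2 \cdot \frac{1}{6}\right) + \frac{202}{7} = - 81 \left(- \frac{8}{\left(-5\right) 6} + \frac{1}{3}\right) + \frac{202}{7} = - 81 \left(- \frac{8}{-30} + \frac{1}{3}\right) + \frac{202}{7} = - 81 \left(\left(-8\right) \left(- \frac{1}{30}\right) + \frac{1}{3}\right) + \frac{202}{7} = - 81 \left(\frac{4}{15} + \frac{1}{3}\right) + \frac{202}{7} = \left(-81\right) \frac{3}{5} + \frac{202}{7} = - \frac{243}{5} + \frac{202}{7} = - \frac{691}{35}$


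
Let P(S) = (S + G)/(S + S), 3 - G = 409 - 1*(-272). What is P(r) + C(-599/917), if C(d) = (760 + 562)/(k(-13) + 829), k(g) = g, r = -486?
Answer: 31039/11016 ≈ 2.8176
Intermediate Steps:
G = -678 (G = 3 - (409 - 1*(-272)) = 3 - (409 + 272) = 3 - 1*681 = 3 - 681 = -678)
C(d) = 661/408 (C(d) = (760 + 562)/(-13 + 829) = 1322/816 = 1322*(1/816) = 661/408)
P(S) = (-678 + S)/(2*S) (P(S) = (S - 678)/(S + S) = (-678 + S)/((2*S)) = (-678 + S)*(1/(2*S)) = (-678 + S)/(2*S))
P(r) + C(-599/917) = (1/2)*(-678 - 486)/(-486) + 661/408 = (1/2)*(-1/486)*(-1164) + 661/408 = 97/81 + 661/408 = 31039/11016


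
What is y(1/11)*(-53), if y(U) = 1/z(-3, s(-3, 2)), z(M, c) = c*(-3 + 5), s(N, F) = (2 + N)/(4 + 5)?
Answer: 477/2 ≈ 238.50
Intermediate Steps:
s(N, F) = 2/9 + N/9 (s(N, F) = (2 + N)/9 = (2 + N)*(1/9) = 2/9 + N/9)
z(M, c) = 2*c (z(M, c) = c*2 = 2*c)
y(U) = -9/2 (y(U) = 1/(2*(2/9 + (1/9)*(-3))) = 1/(2*(2/9 - 1/3)) = 1/(2*(-1/9)) = 1/(-2/9) = -9/2)
y(1/11)*(-53) = -9/2*(-53) = 477/2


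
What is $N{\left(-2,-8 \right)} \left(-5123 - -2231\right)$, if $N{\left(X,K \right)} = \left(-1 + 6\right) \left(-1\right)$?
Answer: $14460$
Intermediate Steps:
$N{\left(X,K \right)} = -5$ ($N{\left(X,K \right)} = 5 \left(-1\right) = -5$)
$N{\left(-2,-8 \right)} \left(-5123 - -2231\right) = - 5 \left(-5123 - -2231\right) = - 5 \left(-5123 + 2231\right) = \left(-5\right) \left(-2892\right) = 14460$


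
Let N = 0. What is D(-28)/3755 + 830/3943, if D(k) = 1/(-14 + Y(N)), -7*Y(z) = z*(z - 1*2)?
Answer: 43629157/207283510 ≈ 0.21048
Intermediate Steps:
Y(z) = -z*(-2 + z)/7 (Y(z) = -z*(z - 1*2)/7 = -z*(z - 2)/7 = -z*(-2 + z)/7)
D(k) = -1/14 (D(k) = 1/(-14 + (⅐)*0*(2 - 1*0)) = 1/(-14 + (⅐)*0*(2 + 0)) = 1/(-14 + (⅐)*0*2) = 1/(-14 + 0) = 1/(-14) = -1/14)
D(-28)/3755 + 830/3943 = -1/14/3755 + 830/3943 = -1/14*1/3755 + 830*(1/3943) = -1/52570 + 830/3943 = 43629157/207283510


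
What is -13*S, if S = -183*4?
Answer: 9516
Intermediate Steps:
S = -732
-13*S = -13*(-732) = 9516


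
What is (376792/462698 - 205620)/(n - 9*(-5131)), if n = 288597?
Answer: -5946224123/9681261603 ≈ -0.61420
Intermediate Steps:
(376792/462698 - 205620)/(n - 9*(-5131)) = (376792/462698 - 205620)/(288597 - 9*(-5131)) = (376792*(1/462698) - 205620)/(288597 + 46179) = (188396/231349 - 205620)/334776 = -47569792984/231349*1/334776 = -5946224123/9681261603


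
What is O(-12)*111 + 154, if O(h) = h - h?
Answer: 154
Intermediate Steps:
O(h) = 0
O(-12)*111 + 154 = 0*111 + 154 = 0 + 154 = 154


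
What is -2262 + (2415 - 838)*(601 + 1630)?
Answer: 3516025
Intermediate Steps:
-2262 + (2415 - 838)*(601 + 1630) = -2262 + 1577*2231 = -2262 + 3518287 = 3516025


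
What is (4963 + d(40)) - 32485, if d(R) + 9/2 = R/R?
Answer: -55051/2 ≈ -27526.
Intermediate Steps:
d(R) = -7/2 (d(R) = -9/2 + R/R = -9/2 + 1 = -7/2)
(4963 + d(40)) - 32485 = (4963 - 7/2) - 32485 = 9919/2 - 32485 = -55051/2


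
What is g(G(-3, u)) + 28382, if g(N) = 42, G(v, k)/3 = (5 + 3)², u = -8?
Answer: 28424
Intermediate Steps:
G(v, k) = 192 (G(v, k) = 3*(5 + 3)² = 3*8² = 3*64 = 192)
g(G(-3, u)) + 28382 = 42 + 28382 = 28424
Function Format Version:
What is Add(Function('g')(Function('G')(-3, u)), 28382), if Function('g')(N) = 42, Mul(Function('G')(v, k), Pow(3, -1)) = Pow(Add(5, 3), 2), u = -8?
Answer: 28424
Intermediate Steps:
Function('G')(v, k) = 192 (Function('G')(v, k) = Mul(3, Pow(Add(5, 3), 2)) = Mul(3, Pow(8, 2)) = Mul(3, 64) = 192)
Add(Function('g')(Function('G')(-3, u)), 28382) = Add(42, 28382) = 28424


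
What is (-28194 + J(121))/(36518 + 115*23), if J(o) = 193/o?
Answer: -3411281/4738723 ≈ -0.71987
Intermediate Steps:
(-28194 + J(121))/(36518 + 115*23) = (-28194 + 193/121)/(36518 + 115*23) = (-28194 + 193*(1/121))/(36518 + 2645) = (-28194 + 193/121)/39163 = -3411281/121*1/39163 = -3411281/4738723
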